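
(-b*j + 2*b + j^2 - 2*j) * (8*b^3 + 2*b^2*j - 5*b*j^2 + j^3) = -8*b^4*j + 16*b^4 + 6*b^3*j^2 - 12*b^3*j + 7*b^2*j^3 - 14*b^2*j^2 - 6*b*j^4 + 12*b*j^3 + j^5 - 2*j^4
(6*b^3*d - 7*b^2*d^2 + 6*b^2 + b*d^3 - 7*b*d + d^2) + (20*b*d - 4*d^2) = 6*b^3*d - 7*b^2*d^2 + 6*b^2 + b*d^3 + 13*b*d - 3*d^2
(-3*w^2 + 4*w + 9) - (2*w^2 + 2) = -5*w^2 + 4*w + 7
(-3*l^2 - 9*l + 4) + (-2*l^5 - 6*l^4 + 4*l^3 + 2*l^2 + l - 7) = -2*l^5 - 6*l^4 + 4*l^3 - l^2 - 8*l - 3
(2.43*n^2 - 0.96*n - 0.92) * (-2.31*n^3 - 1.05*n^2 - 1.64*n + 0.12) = -5.6133*n^5 - 0.3339*n^4 - 0.852*n^3 + 2.832*n^2 + 1.3936*n - 0.1104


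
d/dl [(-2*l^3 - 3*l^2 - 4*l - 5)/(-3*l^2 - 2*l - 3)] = 2*(3*l^4 + 4*l^3 + 6*l^2 - 6*l + 1)/(9*l^4 + 12*l^3 + 22*l^2 + 12*l + 9)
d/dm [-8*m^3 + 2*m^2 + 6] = 4*m*(1 - 6*m)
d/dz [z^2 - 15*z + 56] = 2*z - 15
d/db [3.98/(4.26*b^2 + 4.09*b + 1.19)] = (-33.9096*b - 16.2782)/(4.26*b^2 + 4.09*b + 1.19)^2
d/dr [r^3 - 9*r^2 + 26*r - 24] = 3*r^2 - 18*r + 26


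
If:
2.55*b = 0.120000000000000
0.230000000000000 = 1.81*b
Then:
No Solution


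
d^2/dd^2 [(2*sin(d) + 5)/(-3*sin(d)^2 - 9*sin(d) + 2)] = (18*sin(d)^5 + 126*sin(d)^4 + 441*sin(d)^3 + 291*sin(d)^2 - 784*sin(d) - 942)/(3*sin(d)^2 + 9*sin(d) - 2)^3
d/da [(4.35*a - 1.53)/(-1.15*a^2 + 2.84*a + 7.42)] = (5.0025*a^2 - 3.519*a + 36.6222)/(1.3225*a^4 - 6.532*a^3 - 9.0004*a^2 + 42.1456*a + 55.0564)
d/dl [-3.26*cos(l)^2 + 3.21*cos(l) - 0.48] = (6.52*cos(l) - 3.21)*sin(l)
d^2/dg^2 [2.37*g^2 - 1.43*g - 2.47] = 4.74000000000000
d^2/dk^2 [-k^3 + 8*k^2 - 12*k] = 16 - 6*k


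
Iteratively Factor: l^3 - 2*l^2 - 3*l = (l + 1)*(l^2 - 3*l) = l*(l + 1)*(l - 3)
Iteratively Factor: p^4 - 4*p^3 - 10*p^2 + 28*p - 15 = (p - 5)*(p^3 + p^2 - 5*p + 3) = (p - 5)*(p + 3)*(p^2 - 2*p + 1) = (p - 5)*(p - 1)*(p + 3)*(p - 1)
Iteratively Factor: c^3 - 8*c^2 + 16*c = (c)*(c^2 - 8*c + 16) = c*(c - 4)*(c - 4)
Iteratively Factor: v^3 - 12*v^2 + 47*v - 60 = (v - 4)*(v^2 - 8*v + 15) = (v - 5)*(v - 4)*(v - 3)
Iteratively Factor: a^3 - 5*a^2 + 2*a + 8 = (a - 2)*(a^2 - 3*a - 4) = (a - 2)*(a + 1)*(a - 4)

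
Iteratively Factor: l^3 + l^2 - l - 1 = (l - 1)*(l^2 + 2*l + 1) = (l - 1)*(l + 1)*(l + 1)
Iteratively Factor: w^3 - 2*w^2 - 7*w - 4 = (w - 4)*(w^2 + 2*w + 1) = (w - 4)*(w + 1)*(w + 1)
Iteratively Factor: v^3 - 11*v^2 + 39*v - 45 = (v - 5)*(v^2 - 6*v + 9) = (v - 5)*(v - 3)*(v - 3)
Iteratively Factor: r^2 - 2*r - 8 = (r + 2)*(r - 4)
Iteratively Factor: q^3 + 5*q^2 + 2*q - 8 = (q - 1)*(q^2 + 6*q + 8) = (q - 1)*(q + 4)*(q + 2)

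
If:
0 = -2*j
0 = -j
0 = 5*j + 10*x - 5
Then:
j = 0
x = 1/2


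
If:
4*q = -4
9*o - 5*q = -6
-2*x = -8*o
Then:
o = -11/9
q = -1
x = -44/9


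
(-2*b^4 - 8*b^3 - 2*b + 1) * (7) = -14*b^4 - 56*b^3 - 14*b + 7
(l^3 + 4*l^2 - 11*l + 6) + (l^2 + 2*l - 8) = l^3 + 5*l^2 - 9*l - 2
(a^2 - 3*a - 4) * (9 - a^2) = -a^4 + 3*a^3 + 13*a^2 - 27*a - 36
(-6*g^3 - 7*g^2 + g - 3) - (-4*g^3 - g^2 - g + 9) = -2*g^3 - 6*g^2 + 2*g - 12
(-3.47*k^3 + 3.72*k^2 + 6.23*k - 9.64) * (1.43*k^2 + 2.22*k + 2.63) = -4.9621*k^5 - 2.3838*k^4 + 8.0412*k^3 + 9.829*k^2 - 5.0159*k - 25.3532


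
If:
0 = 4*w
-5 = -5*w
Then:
No Solution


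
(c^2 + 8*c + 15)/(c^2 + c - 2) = (c^2 + 8*c + 15)/(c^2 + c - 2)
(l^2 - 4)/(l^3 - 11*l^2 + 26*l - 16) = (l + 2)/(l^2 - 9*l + 8)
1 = 1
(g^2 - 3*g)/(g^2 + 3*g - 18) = g/(g + 6)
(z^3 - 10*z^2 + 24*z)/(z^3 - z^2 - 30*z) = (z - 4)/(z + 5)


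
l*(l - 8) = l^2 - 8*l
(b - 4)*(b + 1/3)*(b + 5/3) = b^3 - 2*b^2 - 67*b/9 - 20/9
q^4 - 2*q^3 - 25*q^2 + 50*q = q*(q - 5)*(q - 2)*(q + 5)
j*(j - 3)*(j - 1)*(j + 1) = j^4 - 3*j^3 - j^2 + 3*j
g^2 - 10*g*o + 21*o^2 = (g - 7*o)*(g - 3*o)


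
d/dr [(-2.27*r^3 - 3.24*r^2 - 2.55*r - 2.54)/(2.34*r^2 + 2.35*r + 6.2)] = (-5.3118*r^4 - 10.669*r^3 - 43.869*r^2 - 28.2888*r - 9.841)/(5.4756*r^4 + 10.998*r^3 + 34.5385*r^2 + 29.14*r + 38.44)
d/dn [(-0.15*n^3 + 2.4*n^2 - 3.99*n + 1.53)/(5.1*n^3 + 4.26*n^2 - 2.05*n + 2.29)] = (4.44089209850063e-16*n^5 - 12.879*n^4 + 41.313*n^3 - 12.3621*n^2 - 2.0436*n - 6.0006)/(26.01*n^6 + 43.452*n^5 - 2.7624*n^4 + 5.892*n^3 + 23.7133*n^2 - 9.389*n + 5.2441)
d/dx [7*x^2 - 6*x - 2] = 14*x - 6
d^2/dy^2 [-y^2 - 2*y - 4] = -2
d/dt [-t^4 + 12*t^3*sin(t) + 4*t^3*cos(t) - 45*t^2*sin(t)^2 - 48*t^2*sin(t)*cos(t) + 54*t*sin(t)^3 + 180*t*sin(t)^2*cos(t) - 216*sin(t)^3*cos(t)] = -4*t^3*sin(t) + 12*t^3*cos(t) - 4*t^3 + 96*t^2*sin(t)^2 - 90*t^2*sin(t)*cos(t) + 36*t^2*sin(t) + 12*t^2*cos(t) - 48*t^2 - 540*t*sin(t)^3 + 162*t*sin(t)^2*cos(t) - 90*t*sin(t)^2 - 96*t*sin(t)*cos(t) + 360*t*sin(t) + 864*sin(t)^4 + 54*sin(t)^3 + 180*sin(t)^2*cos(t) - 648*sin(t)^2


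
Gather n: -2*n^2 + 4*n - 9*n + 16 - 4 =-2*n^2 - 5*n + 12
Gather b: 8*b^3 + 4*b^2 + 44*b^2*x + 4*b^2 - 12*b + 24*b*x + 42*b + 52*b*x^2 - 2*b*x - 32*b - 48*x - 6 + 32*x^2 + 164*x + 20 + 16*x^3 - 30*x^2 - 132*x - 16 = 8*b^3 + b^2*(44*x + 8) + b*(52*x^2 + 22*x - 2) + 16*x^3 + 2*x^2 - 16*x - 2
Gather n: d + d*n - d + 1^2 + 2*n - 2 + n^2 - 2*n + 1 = d*n + n^2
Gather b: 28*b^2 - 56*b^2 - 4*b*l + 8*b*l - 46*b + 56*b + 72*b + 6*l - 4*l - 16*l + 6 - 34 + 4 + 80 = -28*b^2 + b*(4*l + 82) - 14*l + 56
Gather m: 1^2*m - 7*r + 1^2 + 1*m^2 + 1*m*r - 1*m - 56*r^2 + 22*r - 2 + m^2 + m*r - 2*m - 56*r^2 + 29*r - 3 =2*m^2 + m*(2*r - 2) - 112*r^2 + 44*r - 4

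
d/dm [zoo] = 0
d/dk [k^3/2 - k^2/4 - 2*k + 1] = 3*k^2/2 - k/2 - 2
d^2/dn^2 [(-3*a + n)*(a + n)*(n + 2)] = -4*a + 6*n + 4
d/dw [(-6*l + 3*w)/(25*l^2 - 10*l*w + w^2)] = 3*(-l - w)/(-125*l^3 + 75*l^2*w - 15*l*w^2 + w^3)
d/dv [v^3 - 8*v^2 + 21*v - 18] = 3*v^2 - 16*v + 21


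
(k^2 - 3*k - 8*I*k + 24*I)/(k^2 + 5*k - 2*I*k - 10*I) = (k^2 - k*(3 + 8*I) + 24*I)/(k^2 + k*(5 - 2*I) - 10*I)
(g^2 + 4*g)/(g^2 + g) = (g + 4)/(g + 1)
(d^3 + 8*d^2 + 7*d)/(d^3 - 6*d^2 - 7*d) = (d + 7)/(d - 7)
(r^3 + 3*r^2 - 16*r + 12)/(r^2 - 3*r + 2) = r + 6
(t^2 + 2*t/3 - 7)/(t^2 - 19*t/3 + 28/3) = (t + 3)/(t - 4)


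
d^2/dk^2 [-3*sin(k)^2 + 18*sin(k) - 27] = -18*sin(k) - 6*cos(2*k)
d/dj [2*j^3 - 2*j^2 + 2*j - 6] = 6*j^2 - 4*j + 2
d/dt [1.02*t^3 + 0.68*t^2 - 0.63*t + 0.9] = 3.06*t^2 + 1.36*t - 0.63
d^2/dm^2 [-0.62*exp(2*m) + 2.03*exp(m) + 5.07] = (2.03 - 2.48*exp(m))*exp(m)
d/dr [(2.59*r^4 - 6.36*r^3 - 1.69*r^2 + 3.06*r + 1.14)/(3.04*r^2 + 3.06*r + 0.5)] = (15.7472*r^5 + 4.4418*r^4 - 33.7432*r^3 - 24.0138*r^2 - 8.6212*r - 1.9584)/(9.2416*r^4 + 18.6048*r^3 + 12.4036*r^2 + 3.06*r + 0.25)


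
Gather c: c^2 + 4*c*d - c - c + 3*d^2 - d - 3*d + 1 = c^2 + c*(4*d - 2) + 3*d^2 - 4*d + 1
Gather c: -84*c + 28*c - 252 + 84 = -56*c - 168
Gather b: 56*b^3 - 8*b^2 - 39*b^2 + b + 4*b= 56*b^3 - 47*b^2 + 5*b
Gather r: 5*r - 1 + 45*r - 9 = 50*r - 10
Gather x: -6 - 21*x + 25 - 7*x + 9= 28 - 28*x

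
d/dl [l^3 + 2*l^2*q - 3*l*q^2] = 3*l^2 + 4*l*q - 3*q^2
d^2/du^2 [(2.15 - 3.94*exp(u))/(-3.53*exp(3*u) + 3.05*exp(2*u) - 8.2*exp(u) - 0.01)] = (196.383784*exp(6*u) - 368.378445*exp(5*u) - 164.909385*exp(4*u) - 107.737966*exp(3*u) + 162.718575*exp(2*u) - 145.15138*exp(u) + 0.176694)*exp(u)/(43.986977*exp(9*u) - 114.017235*exp(8*u) + 405.051615*exp(7*u) - 557.710598*exp(6*u) + 940.26711*exp(5*u) - 613.230165*exp(4*u) + 549.868459*exp(3*u) + 2.016285*exp(2*u) + 0.00246*exp(u) + 1.0e-6)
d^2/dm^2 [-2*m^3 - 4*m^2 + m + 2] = -12*m - 8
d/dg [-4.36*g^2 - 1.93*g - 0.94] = -8.72*g - 1.93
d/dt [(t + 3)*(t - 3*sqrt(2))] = 2*t - 3*sqrt(2) + 3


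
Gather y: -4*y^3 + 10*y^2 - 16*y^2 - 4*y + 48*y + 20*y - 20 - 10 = -4*y^3 - 6*y^2 + 64*y - 30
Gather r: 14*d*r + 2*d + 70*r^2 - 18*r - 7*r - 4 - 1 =2*d + 70*r^2 + r*(14*d - 25) - 5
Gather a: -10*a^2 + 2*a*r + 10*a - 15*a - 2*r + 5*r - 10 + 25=-10*a^2 + a*(2*r - 5) + 3*r + 15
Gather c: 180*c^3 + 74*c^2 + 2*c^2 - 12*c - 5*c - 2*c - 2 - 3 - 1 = 180*c^3 + 76*c^2 - 19*c - 6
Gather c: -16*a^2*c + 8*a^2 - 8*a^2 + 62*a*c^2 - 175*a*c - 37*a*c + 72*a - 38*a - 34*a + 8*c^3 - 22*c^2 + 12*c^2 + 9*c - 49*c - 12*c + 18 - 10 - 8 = 8*c^3 + c^2*(62*a - 10) + c*(-16*a^2 - 212*a - 52)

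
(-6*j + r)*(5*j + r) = -30*j^2 - j*r + r^2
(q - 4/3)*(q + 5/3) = q^2 + q/3 - 20/9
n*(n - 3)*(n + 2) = n^3 - n^2 - 6*n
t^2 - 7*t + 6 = (t - 6)*(t - 1)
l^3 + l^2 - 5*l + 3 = (l - 1)^2*(l + 3)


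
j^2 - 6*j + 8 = (j - 4)*(j - 2)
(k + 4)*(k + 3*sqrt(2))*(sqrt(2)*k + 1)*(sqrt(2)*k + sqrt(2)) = 2*k^4 + 7*sqrt(2)*k^3 + 10*k^3 + 14*k^2 + 35*sqrt(2)*k^2 + 30*k + 28*sqrt(2)*k + 24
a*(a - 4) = a^2 - 4*a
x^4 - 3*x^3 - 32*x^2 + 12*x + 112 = (x - 7)*(x - 2)*(x + 2)*(x + 4)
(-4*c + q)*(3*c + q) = -12*c^2 - c*q + q^2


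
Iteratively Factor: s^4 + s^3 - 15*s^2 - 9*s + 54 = (s + 3)*(s^3 - 2*s^2 - 9*s + 18) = (s - 2)*(s + 3)*(s^2 - 9) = (s - 3)*(s - 2)*(s + 3)*(s + 3)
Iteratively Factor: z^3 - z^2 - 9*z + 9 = (z - 1)*(z^2 - 9) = (z - 1)*(z + 3)*(z - 3)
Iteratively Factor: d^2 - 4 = (d + 2)*(d - 2)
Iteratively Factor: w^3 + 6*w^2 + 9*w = (w + 3)*(w^2 + 3*w) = (w + 3)^2*(w)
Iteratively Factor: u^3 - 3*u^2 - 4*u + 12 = (u - 3)*(u^2 - 4) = (u - 3)*(u - 2)*(u + 2)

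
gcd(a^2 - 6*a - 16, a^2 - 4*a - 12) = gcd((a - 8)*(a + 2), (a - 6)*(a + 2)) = a + 2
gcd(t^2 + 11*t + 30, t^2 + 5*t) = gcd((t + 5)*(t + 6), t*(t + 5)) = t + 5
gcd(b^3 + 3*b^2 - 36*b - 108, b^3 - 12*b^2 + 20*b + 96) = b - 6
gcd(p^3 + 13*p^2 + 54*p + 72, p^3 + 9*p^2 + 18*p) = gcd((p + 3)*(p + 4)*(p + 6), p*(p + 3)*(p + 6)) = p^2 + 9*p + 18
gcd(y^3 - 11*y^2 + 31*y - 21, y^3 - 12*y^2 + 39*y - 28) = y^2 - 8*y + 7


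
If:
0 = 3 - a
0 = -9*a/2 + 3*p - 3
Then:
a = 3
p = 11/2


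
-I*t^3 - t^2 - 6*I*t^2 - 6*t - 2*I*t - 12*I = (t + 6)*(t - 2*I)*(-I*t + 1)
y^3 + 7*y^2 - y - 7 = (y - 1)*(y + 1)*(y + 7)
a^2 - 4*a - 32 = (a - 8)*(a + 4)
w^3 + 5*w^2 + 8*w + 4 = (w + 1)*(w + 2)^2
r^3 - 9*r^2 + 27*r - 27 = (r - 3)^3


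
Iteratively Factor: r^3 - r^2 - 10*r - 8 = (r + 2)*(r^2 - 3*r - 4) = (r - 4)*(r + 2)*(r + 1)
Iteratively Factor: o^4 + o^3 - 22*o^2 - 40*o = (o - 5)*(o^3 + 6*o^2 + 8*o) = (o - 5)*(o + 2)*(o^2 + 4*o) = (o - 5)*(o + 2)*(o + 4)*(o)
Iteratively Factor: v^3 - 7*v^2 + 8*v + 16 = (v - 4)*(v^2 - 3*v - 4) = (v - 4)^2*(v + 1)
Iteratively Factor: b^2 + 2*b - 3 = (b - 1)*(b + 3)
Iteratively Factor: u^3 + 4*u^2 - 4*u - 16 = (u + 4)*(u^2 - 4) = (u + 2)*(u + 4)*(u - 2)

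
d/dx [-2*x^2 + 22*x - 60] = 22 - 4*x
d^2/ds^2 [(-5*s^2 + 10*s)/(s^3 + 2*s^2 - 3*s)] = 10*(-s^3 + 6*s^2 + 3*s + 8)/(s^6 + 6*s^5 + 3*s^4 - 28*s^3 - 9*s^2 + 54*s - 27)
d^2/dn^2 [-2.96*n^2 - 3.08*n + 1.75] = -5.92000000000000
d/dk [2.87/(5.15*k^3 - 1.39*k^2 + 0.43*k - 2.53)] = (-44.3415*k^2 + 7.9786*k - 1.2341)/(5.15*k^3 - 1.39*k^2 + 0.43*k - 2.53)^2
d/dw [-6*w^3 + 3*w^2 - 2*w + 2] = -18*w^2 + 6*w - 2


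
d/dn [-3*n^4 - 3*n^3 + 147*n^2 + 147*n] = -12*n^3 - 9*n^2 + 294*n + 147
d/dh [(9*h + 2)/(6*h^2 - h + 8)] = (54*h^2 - 9*h - (9*h + 2)*(12*h - 1) + 72)/(6*h^2 - h + 8)^2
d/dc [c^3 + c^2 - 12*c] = 3*c^2 + 2*c - 12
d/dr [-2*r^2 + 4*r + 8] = 4 - 4*r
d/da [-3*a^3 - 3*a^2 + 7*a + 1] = -9*a^2 - 6*a + 7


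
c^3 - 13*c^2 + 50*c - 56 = (c - 7)*(c - 4)*(c - 2)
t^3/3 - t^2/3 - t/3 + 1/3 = (t/3 + 1/3)*(t - 1)^2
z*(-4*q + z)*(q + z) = -4*q^2*z - 3*q*z^2 + z^3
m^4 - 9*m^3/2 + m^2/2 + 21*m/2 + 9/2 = (m - 3)^2*(m + 1/2)*(m + 1)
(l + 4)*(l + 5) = l^2 + 9*l + 20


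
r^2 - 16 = (r - 4)*(r + 4)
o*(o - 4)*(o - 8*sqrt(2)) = o^3 - 8*sqrt(2)*o^2 - 4*o^2 + 32*sqrt(2)*o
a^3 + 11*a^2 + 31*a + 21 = (a + 1)*(a + 3)*(a + 7)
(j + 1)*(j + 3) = j^2 + 4*j + 3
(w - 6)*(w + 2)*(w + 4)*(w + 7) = w^4 + 7*w^3 - 28*w^2 - 244*w - 336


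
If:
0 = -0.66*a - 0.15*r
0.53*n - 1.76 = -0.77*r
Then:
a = -0.227272727272727*r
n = 3.32075471698113 - 1.45283018867925*r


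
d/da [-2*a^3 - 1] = -6*a^2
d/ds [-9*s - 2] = -9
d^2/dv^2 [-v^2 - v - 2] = -2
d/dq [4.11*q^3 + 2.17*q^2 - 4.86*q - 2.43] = 12.33*q^2 + 4.34*q - 4.86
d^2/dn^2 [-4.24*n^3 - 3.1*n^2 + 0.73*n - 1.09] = -25.44*n - 6.2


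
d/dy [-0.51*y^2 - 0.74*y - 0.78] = -1.02*y - 0.74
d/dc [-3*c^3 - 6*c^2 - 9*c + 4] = -9*c^2 - 12*c - 9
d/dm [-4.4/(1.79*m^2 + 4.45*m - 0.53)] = (15.752*m + 19.58)/(1.79*m^2 + 4.45*m - 0.53)^2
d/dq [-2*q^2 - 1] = -4*q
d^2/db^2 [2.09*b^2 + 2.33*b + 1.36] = 4.18000000000000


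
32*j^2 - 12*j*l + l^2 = (-8*j + l)*(-4*j + l)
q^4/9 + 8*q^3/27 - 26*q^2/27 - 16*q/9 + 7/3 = (q/3 + 1)^2*(q - 7/3)*(q - 1)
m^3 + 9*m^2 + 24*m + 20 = (m + 2)^2*(m + 5)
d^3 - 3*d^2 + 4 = (d - 2)^2*(d + 1)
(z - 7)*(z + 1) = z^2 - 6*z - 7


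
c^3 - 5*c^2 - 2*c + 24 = (c - 4)*(c - 3)*(c + 2)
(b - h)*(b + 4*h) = b^2 + 3*b*h - 4*h^2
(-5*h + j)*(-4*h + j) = 20*h^2 - 9*h*j + j^2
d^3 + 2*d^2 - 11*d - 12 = (d - 3)*(d + 1)*(d + 4)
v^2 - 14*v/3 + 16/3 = (v - 8/3)*(v - 2)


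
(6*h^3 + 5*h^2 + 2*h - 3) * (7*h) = 42*h^4 + 35*h^3 + 14*h^2 - 21*h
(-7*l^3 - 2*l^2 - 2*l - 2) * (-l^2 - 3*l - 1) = 7*l^5 + 23*l^4 + 15*l^3 + 10*l^2 + 8*l + 2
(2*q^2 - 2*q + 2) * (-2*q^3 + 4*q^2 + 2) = -4*q^5 + 12*q^4 - 12*q^3 + 12*q^2 - 4*q + 4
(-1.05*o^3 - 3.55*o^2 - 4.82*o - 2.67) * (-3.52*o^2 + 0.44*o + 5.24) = 3.696*o^5 + 12.034*o^4 + 9.9024*o^3 - 11.3244*o^2 - 26.4316*o - 13.9908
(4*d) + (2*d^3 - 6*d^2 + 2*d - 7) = 2*d^3 - 6*d^2 + 6*d - 7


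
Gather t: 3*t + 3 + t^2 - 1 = t^2 + 3*t + 2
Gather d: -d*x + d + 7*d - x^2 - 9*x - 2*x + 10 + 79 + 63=d*(8 - x) - x^2 - 11*x + 152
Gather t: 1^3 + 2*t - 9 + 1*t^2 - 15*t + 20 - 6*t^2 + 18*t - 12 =-5*t^2 + 5*t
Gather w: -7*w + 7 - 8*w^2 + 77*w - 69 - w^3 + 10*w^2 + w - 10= -w^3 + 2*w^2 + 71*w - 72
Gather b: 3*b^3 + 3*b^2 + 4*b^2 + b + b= 3*b^3 + 7*b^2 + 2*b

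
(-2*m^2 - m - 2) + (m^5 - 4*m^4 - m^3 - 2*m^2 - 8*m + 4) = m^5 - 4*m^4 - m^3 - 4*m^2 - 9*m + 2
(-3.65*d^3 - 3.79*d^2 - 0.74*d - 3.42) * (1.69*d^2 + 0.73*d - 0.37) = -6.1685*d^5 - 9.0696*d^4 - 2.6668*d^3 - 4.9177*d^2 - 2.2228*d + 1.2654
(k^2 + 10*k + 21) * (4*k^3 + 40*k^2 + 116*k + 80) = 4*k^5 + 80*k^4 + 600*k^3 + 2080*k^2 + 3236*k + 1680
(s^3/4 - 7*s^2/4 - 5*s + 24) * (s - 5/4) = s^4/4 - 33*s^3/16 - 45*s^2/16 + 121*s/4 - 30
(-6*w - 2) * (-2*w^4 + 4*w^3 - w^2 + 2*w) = 12*w^5 - 20*w^4 - 2*w^3 - 10*w^2 - 4*w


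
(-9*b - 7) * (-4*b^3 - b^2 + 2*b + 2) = 36*b^4 + 37*b^3 - 11*b^2 - 32*b - 14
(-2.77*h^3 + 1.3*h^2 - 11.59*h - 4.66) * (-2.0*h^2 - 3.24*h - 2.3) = 5.54*h^5 + 6.3748*h^4 + 25.339*h^3 + 43.8816*h^2 + 41.7554*h + 10.718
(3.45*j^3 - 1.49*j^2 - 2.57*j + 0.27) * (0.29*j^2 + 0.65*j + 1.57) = 1.0005*j^5 + 1.8104*j^4 + 3.7027*j^3 - 3.9315*j^2 - 3.8594*j + 0.4239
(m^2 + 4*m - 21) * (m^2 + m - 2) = m^4 + 5*m^3 - 19*m^2 - 29*m + 42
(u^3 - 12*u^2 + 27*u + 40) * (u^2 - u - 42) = u^5 - 13*u^4 - 3*u^3 + 517*u^2 - 1174*u - 1680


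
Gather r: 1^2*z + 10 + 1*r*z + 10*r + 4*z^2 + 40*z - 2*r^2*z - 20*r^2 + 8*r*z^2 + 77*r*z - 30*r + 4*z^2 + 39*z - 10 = r^2*(-2*z - 20) + r*(8*z^2 + 78*z - 20) + 8*z^2 + 80*z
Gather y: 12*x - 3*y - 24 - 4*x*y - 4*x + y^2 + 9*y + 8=8*x + y^2 + y*(6 - 4*x) - 16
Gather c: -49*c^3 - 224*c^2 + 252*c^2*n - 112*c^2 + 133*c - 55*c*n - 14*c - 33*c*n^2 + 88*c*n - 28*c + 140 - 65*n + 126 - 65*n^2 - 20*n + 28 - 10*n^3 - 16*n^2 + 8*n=-49*c^3 + c^2*(252*n - 336) + c*(-33*n^2 + 33*n + 91) - 10*n^3 - 81*n^2 - 77*n + 294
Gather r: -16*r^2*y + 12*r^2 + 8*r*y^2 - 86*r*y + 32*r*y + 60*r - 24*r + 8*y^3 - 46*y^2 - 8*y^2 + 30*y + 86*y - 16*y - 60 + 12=r^2*(12 - 16*y) + r*(8*y^2 - 54*y + 36) + 8*y^3 - 54*y^2 + 100*y - 48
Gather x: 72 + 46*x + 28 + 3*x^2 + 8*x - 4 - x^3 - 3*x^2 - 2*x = -x^3 + 52*x + 96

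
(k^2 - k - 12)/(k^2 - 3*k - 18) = (k - 4)/(k - 6)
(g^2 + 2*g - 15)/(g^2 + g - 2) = (g^2 + 2*g - 15)/(g^2 + g - 2)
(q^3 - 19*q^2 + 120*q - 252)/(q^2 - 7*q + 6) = (q^2 - 13*q + 42)/(q - 1)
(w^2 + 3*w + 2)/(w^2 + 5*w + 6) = (w + 1)/(w + 3)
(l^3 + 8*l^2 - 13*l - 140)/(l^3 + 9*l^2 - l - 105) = (l - 4)/(l - 3)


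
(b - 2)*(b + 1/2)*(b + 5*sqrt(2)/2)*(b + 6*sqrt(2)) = b^4 - 3*b^3/2 + 17*sqrt(2)*b^3/2 - 51*sqrt(2)*b^2/4 + 29*b^2 - 45*b - 17*sqrt(2)*b/2 - 30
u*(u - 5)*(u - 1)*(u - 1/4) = u^4 - 25*u^3/4 + 13*u^2/2 - 5*u/4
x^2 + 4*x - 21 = (x - 3)*(x + 7)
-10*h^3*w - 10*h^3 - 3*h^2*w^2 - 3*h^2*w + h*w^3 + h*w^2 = (-5*h + w)*(2*h + w)*(h*w + h)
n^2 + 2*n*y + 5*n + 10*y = (n + 5)*(n + 2*y)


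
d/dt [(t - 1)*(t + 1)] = 2*t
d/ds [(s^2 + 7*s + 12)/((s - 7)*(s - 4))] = 2*(-9*s^2 + 16*s + 164)/(s^4 - 22*s^3 + 177*s^2 - 616*s + 784)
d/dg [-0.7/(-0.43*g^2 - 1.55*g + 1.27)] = (-0.602*g - 1.085)/(0.43*g^2 + 1.55*g - 1.27)^2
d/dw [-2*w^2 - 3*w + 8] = -4*w - 3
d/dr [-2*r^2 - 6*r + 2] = -4*r - 6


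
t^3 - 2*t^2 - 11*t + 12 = (t - 4)*(t - 1)*(t + 3)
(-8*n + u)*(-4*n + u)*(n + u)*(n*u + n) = 32*n^4*u + 32*n^4 + 20*n^3*u^2 + 20*n^3*u - 11*n^2*u^3 - 11*n^2*u^2 + n*u^4 + n*u^3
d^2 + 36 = (d - 6*I)*(d + 6*I)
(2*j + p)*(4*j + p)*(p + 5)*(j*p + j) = 8*j^3*p^2 + 48*j^3*p + 40*j^3 + 6*j^2*p^3 + 36*j^2*p^2 + 30*j^2*p + j*p^4 + 6*j*p^3 + 5*j*p^2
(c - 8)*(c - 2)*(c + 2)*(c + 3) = c^4 - 5*c^3 - 28*c^2 + 20*c + 96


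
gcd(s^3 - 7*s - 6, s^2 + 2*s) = s + 2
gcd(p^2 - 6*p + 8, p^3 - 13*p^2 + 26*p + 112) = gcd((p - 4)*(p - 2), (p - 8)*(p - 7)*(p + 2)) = 1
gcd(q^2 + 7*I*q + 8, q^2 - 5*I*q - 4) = q - I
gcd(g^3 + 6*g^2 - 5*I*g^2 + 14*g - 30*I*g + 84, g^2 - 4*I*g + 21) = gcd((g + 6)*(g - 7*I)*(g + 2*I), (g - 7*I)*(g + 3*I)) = g - 7*I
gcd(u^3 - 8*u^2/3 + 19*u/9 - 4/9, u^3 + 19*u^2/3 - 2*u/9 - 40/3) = u - 4/3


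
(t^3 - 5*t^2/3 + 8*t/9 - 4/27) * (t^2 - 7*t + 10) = t^5 - 26*t^4/3 + 203*t^3/9 - 622*t^2/27 + 268*t/27 - 40/27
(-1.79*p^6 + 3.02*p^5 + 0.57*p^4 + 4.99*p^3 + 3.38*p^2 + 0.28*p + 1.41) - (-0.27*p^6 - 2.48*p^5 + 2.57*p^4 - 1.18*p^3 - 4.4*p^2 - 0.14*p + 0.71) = -1.52*p^6 + 5.5*p^5 - 2.0*p^4 + 6.17*p^3 + 7.78*p^2 + 0.42*p + 0.7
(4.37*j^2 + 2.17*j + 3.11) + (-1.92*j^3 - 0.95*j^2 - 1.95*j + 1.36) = -1.92*j^3 + 3.42*j^2 + 0.22*j + 4.47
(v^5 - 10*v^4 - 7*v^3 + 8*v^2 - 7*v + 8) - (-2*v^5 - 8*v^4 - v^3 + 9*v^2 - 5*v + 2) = 3*v^5 - 2*v^4 - 6*v^3 - v^2 - 2*v + 6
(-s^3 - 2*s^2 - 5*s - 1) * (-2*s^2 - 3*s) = 2*s^5 + 7*s^4 + 16*s^3 + 17*s^2 + 3*s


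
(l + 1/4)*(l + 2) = l^2 + 9*l/4 + 1/2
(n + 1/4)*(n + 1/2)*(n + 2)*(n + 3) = n^4 + 23*n^3/4 + 79*n^2/8 + 41*n/8 + 3/4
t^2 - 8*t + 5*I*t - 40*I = (t - 8)*(t + 5*I)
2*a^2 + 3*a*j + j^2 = (a + j)*(2*a + j)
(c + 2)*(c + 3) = c^2 + 5*c + 6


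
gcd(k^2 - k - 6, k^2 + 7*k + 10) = k + 2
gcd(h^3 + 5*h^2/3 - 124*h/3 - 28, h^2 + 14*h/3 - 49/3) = h + 7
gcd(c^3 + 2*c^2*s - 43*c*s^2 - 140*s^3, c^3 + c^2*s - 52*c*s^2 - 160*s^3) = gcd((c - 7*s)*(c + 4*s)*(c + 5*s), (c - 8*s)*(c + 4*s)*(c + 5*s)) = c^2 + 9*c*s + 20*s^2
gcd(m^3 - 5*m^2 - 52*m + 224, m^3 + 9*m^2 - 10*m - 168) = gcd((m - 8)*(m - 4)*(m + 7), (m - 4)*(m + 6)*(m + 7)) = m^2 + 3*m - 28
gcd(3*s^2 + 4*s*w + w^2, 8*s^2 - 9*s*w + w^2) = 1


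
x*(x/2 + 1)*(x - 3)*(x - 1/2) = x^4/2 - 3*x^3/4 - 11*x^2/4 + 3*x/2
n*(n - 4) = n^2 - 4*n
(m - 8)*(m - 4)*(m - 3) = m^3 - 15*m^2 + 68*m - 96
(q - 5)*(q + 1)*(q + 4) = q^3 - 21*q - 20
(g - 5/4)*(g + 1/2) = g^2 - 3*g/4 - 5/8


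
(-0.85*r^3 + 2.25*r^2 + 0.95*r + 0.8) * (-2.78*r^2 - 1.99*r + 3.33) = 2.363*r^5 - 4.5635*r^4 - 9.949*r^3 + 3.378*r^2 + 1.5715*r + 2.664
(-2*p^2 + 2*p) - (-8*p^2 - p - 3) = 6*p^2 + 3*p + 3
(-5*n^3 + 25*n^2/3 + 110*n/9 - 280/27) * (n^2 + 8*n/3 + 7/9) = -5*n^5 - 5*n^4 + 275*n^3/9 + 775*n^2/27 - 490*n/27 - 1960/243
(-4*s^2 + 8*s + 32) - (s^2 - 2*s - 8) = -5*s^2 + 10*s + 40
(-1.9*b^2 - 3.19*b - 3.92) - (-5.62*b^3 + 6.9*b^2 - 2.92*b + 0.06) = 5.62*b^3 - 8.8*b^2 - 0.27*b - 3.98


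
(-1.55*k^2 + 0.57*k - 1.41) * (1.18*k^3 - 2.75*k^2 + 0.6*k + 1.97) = -1.829*k^5 + 4.9351*k^4 - 4.1613*k^3 + 1.166*k^2 + 0.2769*k - 2.7777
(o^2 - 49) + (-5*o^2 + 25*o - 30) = -4*o^2 + 25*o - 79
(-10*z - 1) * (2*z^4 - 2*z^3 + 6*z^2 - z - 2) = -20*z^5 + 18*z^4 - 58*z^3 + 4*z^2 + 21*z + 2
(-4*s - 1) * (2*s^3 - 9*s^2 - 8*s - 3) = -8*s^4 + 34*s^3 + 41*s^2 + 20*s + 3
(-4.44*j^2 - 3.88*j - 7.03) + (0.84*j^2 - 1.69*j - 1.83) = -3.6*j^2 - 5.57*j - 8.86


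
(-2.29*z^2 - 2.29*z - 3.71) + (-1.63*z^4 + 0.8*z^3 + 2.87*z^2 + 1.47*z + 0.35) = -1.63*z^4 + 0.8*z^3 + 0.58*z^2 - 0.82*z - 3.36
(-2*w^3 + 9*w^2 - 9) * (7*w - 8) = -14*w^4 + 79*w^3 - 72*w^2 - 63*w + 72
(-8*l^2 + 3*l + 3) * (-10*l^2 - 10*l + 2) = 80*l^4 + 50*l^3 - 76*l^2 - 24*l + 6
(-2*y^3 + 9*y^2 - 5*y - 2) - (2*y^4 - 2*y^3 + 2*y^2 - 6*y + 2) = -2*y^4 + 7*y^2 + y - 4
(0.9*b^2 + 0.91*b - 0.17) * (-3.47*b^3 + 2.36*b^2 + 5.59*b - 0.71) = -3.123*b^5 - 1.0337*b^4 + 7.7685*b^3 + 4.0467*b^2 - 1.5964*b + 0.1207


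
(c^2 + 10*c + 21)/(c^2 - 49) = (c + 3)/(c - 7)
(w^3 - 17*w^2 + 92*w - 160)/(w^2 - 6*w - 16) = (w^2 - 9*w + 20)/(w + 2)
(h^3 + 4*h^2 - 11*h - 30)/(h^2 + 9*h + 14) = (h^2 + 2*h - 15)/(h + 7)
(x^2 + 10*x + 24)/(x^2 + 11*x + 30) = (x + 4)/(x + 5)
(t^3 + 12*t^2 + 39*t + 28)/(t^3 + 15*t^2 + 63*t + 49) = (t + 4)/(t + 7)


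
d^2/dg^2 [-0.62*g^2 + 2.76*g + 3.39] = -1.24000000000000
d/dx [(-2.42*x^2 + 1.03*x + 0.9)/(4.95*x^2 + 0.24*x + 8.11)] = (-5.6793*x^2 - 48.1624*x + 8.1373)/(24.5025*x^4 + 2.376*x^3 + 80.3466*x^2 + 3.8928*x + 65.7721)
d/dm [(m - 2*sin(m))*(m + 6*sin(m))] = 4*m*cos(m) + 2*m + 4*sin(m) - 12*sin(2*m)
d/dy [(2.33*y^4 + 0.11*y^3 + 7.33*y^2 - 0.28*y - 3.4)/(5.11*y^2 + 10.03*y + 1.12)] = (23.8126*y^5 + 70.6718*y^4 + 12.645*y^3 + 75.3203*y^2 + 51.1672*y + 33.7884)/(26.1121*y^4 + 102.5066*y^3 + 112.0473*y^2 + 22.4672*y + 1.2544)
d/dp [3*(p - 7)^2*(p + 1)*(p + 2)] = 12*p^3 - 99*p^2 + 54*p + 357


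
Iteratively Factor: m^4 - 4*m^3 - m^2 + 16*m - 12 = (m - 2)*(m^3 - 2*m^2 - 5*m + 6) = (m - 2)*(m + 2)*(m^2 - 4*m + 3) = (m - 2)*(m - 1)*(m + 2)*(m - 3)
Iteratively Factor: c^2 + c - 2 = (c + 2)*(c - 1)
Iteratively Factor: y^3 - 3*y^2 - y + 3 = (y - 3)*(y^2 - 1) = (y - 3)*(y - 1)*(y + 1)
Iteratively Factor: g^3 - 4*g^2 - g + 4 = (g + 1)*(g^2 - 5*g + 4) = (g - 4)*(g + 1)*(g - 1)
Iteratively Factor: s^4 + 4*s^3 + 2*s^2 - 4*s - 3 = (s + 1)*(s^3 + 3*s^2 - s - 3) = (s + 1)^2*(s^2 + 2*s - 3) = (s - 1)*(s + 1)^2*(s + 3)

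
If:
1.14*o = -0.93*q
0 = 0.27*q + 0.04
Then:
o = 0.12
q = -0.15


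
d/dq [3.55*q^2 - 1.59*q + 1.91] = 7.1*q - 1.59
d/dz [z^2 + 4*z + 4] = 2*z + 4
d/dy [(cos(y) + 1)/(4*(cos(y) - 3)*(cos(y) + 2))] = (cos(y)^2 + 2*cos(y) + 5)*sin(y)/(4*(cos(y) - 3)^2*(cos(y) + 2)^2)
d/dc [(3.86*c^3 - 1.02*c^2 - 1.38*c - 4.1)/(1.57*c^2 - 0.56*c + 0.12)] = (6.0602*c^4 - 4.3232*c^3 + 4.1274*c^2 + 12.6292*c - 2.4616)/(2.4649*c^4 - 1.7584*c^3 + 0.6904*c^2 - 0.1344*c + 0.0144)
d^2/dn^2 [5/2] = 0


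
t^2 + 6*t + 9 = (t + 3)^2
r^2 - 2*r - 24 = (r - 6)*(r + 4)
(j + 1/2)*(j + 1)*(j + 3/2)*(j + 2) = j^4 + 5*j^3 + 35*j^2/4 + 25*j/4 + 3/2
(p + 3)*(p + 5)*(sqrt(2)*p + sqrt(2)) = sqrt(2)*p^3 + 9*sqrt(2)*p^2 + 23*sqrt(2)*p + 15*sqrt(2)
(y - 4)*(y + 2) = y^2 - 2*y - 8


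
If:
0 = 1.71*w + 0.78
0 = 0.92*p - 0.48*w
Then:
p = -0.24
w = -0.46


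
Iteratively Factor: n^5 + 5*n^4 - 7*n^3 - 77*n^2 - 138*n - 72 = (n + 3)*(n^4 + 2*n^3 - 13*n^2 - 38*n - 24) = (n - 4)*(n + 3)*(n^3 + 6*n^2 + 11*n + 6) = (n - 4)*(n + 3)^2*(n^2 + 3*n + 2) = (n - 4)*(n + 2)*(n + 3)^2*(n + 1)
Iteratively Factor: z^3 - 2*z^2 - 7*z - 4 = (z + 1)*(z^2 - 3*z - 4) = (z + 1)^2*(z - 4)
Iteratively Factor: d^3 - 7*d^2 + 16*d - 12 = (d - 3)*(d^2 - 4*d + 4) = (d - 3)*(d - 2)*(d - 2)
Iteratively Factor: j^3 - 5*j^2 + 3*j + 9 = (j - 3)*(j^2 - 2*j - 3) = (j - 3)*(j + 1)*(j - 3)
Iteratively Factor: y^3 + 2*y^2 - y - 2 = (y + 1)*(y^2 + y - 2) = (y + 1)*(y + 2)*(y - 1)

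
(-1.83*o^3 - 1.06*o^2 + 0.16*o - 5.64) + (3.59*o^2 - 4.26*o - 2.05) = -1.83*o^3 + 2.53*o^2 - 4.1*o - 7.69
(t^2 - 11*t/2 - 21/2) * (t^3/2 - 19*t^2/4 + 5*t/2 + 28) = t^5/2 - 15*t^4/2 + 187*t^3/8 + 513*t^2/8 - 721*t/4 - 294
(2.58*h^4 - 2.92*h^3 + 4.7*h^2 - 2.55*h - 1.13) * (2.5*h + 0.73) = 6.45*h^5 - 5.4166*h^4 + 9.6184*h^3 - 2.944*h^2 - 4.6865*h - 0.8249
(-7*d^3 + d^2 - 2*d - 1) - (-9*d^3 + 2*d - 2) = 2*d^3 + d^2 - 4*d + 1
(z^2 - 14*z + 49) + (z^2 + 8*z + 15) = 2*z^2 - 6*z + 64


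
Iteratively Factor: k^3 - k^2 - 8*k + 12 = (k + 3)*(k^2 - 4*k + 4) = (k - 2)*(k + 3)*(k - 2)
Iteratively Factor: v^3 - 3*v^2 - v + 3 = (v - 1)*(v^2 - 2*v - 3) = (v - 1)*(v + 1)*(v - 3)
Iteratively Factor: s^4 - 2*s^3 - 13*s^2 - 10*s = (s + 1)*(s^3 - 3*s^2 - 10*s) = (s - 5)*(s + 1)*(s^2 + 2*s) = (s - 5)*(s + 1)*(s + 2)*(s)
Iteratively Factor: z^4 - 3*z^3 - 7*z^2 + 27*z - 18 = (z - 3)*(z^3 - 7*z + 6) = (z - 3)*(z + 3)*(z^2 - 3*z + 2) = (z - 3)*(z - 2)*(z + 3)*(z - 1)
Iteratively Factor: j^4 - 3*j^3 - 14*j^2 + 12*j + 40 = (j - 2)*(j^3 - j^2 - 16*j - 20) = (j - 2)*(j + 2)*(j^2 - 3*j - 10) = (j - 2)*(j + 2)^2*(j - 5)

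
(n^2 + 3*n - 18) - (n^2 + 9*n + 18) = -6*n - 36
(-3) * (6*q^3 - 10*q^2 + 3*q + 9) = -18*q^3 + 30*q^2 - 9*q - 27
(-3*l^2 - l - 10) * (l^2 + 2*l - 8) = -3*l^4 - 7*l^3 + 12*l^2 - 12*l + 80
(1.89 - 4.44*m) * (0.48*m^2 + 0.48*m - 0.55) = -2.1312*m^3 - 1.224*m^2 + 3.3492*m - 1.0395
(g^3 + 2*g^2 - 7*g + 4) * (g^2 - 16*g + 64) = g^5 - 14*g^4 + 25*g^3 + 244*g^2 - 512*g + 256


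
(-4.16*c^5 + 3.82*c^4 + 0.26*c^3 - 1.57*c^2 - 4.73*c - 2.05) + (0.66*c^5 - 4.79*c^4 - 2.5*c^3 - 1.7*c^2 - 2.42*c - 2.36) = -3.5*c^5 - 0.97*c^4 - 2.24*c^3 - 3.27*c^2 - 7.15*c - 4.41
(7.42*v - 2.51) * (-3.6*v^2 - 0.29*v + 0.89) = -26.712*v^3 + 6.8842*v^2 + 7.3317*v - 2.2339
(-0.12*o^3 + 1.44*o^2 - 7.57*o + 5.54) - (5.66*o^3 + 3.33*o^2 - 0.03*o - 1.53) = -5.78*o^3 - 1.89*o^2 - 7.54*o + 7.07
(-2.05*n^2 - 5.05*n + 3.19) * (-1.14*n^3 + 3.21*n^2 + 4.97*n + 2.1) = 2.337*n^5 - 0.8235*n^4 - 30.0356*n^3 - 19.1636*n^2 + 5.2493*n + 6.699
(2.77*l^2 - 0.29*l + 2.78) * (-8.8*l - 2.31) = -24.376*l^3 - 3.8467*l^2 - 23.7941*l - 6.4218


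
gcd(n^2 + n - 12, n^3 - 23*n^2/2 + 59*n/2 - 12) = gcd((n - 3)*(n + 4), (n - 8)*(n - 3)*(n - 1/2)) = n - 3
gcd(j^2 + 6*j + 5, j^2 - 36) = 1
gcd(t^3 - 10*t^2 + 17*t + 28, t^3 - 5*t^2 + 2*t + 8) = t^2 - 3*t - 4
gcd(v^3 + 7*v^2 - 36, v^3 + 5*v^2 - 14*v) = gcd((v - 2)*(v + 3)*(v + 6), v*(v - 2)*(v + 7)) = v - 2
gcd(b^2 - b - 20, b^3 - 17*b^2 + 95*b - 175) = b - 5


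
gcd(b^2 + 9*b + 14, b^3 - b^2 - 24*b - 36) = b + 2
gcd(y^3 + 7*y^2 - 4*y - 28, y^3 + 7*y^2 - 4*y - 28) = y^3 + 7*y^2 - 4*y - 28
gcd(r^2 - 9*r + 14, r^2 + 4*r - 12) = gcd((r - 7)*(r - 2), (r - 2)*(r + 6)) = r - 2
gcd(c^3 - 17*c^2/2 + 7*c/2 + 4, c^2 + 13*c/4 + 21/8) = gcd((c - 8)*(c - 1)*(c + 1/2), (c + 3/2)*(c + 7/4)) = 1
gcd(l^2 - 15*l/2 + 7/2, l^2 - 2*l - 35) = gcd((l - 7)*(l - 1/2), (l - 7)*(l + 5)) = l - 7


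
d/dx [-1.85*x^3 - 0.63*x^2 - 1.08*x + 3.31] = -5.55*x^2 - 1.26*x - 1.08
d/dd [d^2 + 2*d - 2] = 2*d + 2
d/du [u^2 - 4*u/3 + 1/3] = 2*u - 4/3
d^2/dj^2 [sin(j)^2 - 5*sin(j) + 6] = 5*sin(j) + 2*cos(2*j)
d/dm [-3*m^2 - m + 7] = -6*m - 1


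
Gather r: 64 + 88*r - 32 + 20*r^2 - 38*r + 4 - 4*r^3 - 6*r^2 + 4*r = -4*r^3 + 14*r^2 + 54*r + 36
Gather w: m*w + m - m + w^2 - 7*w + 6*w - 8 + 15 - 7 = w^2 + w*(m - 1)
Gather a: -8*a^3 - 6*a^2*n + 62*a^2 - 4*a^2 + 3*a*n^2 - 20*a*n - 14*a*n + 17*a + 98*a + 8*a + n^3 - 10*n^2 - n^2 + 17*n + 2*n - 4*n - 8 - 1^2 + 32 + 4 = -8*a^3 + a^2*(58 - 6*n) + a*(3*n^2 - 34*n + 123) + n^3 - 11*n^2 + 15*n + 27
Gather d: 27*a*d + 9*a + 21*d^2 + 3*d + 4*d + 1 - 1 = 9*a + 21*d^2 + d*(27*a + 7)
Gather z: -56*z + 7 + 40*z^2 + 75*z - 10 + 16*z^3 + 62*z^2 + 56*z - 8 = 16*z^3 + 102*z^2 + 75*z - 11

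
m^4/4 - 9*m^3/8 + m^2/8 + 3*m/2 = m*(m/4 + 1/4)*(m - 4)*(m - 3/2)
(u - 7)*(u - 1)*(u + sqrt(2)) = u^3 - 8*u^2 + sqrt(2)*u^2 - 8*sqrt(2)*u + 7*u + 7*sqrt(2)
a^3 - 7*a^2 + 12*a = a*(a - 4)*(a - 3)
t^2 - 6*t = t*(t - 6)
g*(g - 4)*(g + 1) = g^3 - 3*g^2 - 4*g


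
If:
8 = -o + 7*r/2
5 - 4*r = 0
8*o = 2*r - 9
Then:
No Solution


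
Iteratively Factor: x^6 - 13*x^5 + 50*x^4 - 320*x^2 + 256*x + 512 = (x + 1)*(x^5 - 14*x^4 + 64*x^3 - 64*x^2 - 256*x + 512) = (x - 4)*(x + 1)*(x^4 - 10*x^3 + 24*x^2 + 32*x - 128) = (x - 4)*(x + 1)*(x + 2)*(x^3 - 12*x^2 + 48*x - 64) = (x - 4)^2*(x + 1)*(x + 2)*(x^2 - 8*x + 16) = (x - 4)^3*(x + 1)*(x + 2)*(x - 4)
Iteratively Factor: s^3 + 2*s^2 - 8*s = (s - 2)*(s^2 + 4*s) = s*(s - 2)*(s + 4)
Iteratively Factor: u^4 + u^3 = (u)*(u^3 + u^2) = u^2*(u^2 + u) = u^3*(u + 1)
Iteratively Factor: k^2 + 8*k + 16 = (k + 4)*(k + 4)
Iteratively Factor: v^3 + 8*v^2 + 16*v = (v + 4)*(v^2 + 4*v) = (v + 4)^2*(v)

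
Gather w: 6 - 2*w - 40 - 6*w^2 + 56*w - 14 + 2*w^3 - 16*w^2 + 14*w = 2*w^3 - 22*w^2 + 68*w - 48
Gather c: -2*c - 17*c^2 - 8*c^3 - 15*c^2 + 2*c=-8*c^3 - 32*c^2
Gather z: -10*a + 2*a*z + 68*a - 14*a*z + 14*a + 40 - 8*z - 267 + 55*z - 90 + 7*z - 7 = 72*a + z*(54 - 12*a) - 324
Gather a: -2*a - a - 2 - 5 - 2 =-3*a - 9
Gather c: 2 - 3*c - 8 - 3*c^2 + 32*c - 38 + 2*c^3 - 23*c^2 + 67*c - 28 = 2*c^3 - 26*c^2 + 96*c - 72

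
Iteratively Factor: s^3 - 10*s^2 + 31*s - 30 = (s - 5)*(s^2 - 5*s + 6) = (s - 5)*(s - 2)*(s - 3)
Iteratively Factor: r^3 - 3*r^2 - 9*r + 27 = (r - 3)*(r^2 - 9) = (r - 3)*(r + 3)*(r - 3)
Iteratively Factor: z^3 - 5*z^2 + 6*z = (z - 3)*(z^2 - 2*z) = (z - 3)*(z - 2)*(z)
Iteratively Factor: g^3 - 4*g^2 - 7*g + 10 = (g - 5)*(g^2 + g - 2) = (g - 5)*(g - 1)*(g + 2)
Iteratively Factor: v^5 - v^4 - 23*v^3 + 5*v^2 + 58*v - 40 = (v - 1)*(v^4 - 23*v^2 - 18*v + 40) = (v - 1)*(v + 4)*(v^3 - 4*v^2 - 7*v + 10) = (v - 1)*(v + 2)*(v + 4)*(v^2 - 6*v + 5) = (v - 1)^2*(v + 2)*(v + 4)*(v - 5)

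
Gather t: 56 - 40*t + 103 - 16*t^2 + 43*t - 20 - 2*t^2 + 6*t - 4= -18*t^2 + 9*t + 135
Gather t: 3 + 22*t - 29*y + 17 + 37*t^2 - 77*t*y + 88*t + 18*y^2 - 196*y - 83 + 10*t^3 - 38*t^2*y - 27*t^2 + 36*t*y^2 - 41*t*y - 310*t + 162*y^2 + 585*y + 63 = 10*t^3 + t^2*(10 - 38*y) + t*(36*y^2 - 118*y - 200) + 180*y^2 + 360*y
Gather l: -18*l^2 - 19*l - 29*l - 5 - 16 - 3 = -18*l^2 - 48*l - 24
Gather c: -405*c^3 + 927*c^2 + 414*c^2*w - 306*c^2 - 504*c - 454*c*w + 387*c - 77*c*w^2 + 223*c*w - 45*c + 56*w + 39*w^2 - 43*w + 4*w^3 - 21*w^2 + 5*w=-405*c^3 + c^2*(414*w + 621) + c*(-77*w^2 - 231*w - 162) + 4*w^3 + 18*w^2 + 18*w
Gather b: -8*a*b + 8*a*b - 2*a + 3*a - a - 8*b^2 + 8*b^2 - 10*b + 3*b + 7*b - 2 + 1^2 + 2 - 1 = 0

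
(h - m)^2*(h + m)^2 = h^4 - 2*h^2*m^2 + m^4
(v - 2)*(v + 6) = v^2 + 4*v - 12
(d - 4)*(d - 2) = d^2 - 6*d + 8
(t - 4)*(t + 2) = t^2 - 2*t - 8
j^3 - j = j*(j - 1)*(j + 1)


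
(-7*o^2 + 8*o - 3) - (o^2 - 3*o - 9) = -8*o^2 + 11*o + 6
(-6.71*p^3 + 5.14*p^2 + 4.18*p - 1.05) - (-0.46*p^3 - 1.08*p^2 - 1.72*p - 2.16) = -6.25*p^3 + 6.22*p^2 + 5.9*p + 1.11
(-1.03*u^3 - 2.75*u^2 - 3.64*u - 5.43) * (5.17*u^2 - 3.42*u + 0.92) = -5.3251*u^5 - 10.6949*u^4 - 10.3614*u^3 - 18.1543*u^2 + 15.2218*u - 4.9956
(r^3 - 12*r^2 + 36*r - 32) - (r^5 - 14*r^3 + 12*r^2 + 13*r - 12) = -r^5 + 15*r^3 - 24*r^2 + 23*r - 20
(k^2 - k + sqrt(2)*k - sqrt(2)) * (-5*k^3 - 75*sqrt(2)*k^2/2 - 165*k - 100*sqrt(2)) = -5*k^5 - 85*sqrt(2)*k^4/2 + 5*k^4 - 240*k^3 + 85*sqrt(2)*k^3/2 - 265*sqrt(2)*k^2 + 240*k^2 - 200*k + 265*sqrt(2)*k + 200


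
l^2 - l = l*(l - 1)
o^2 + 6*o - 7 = (o - 1)*(o + 7)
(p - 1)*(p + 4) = p^2 + 3*p - 4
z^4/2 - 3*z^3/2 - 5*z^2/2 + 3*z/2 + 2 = (z/2 + 1/2)*(z - 4)*(z - 1)*(z + 1)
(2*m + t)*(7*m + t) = 14*m^2 + 9*m*t + t^2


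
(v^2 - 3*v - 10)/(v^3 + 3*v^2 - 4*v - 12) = (v - 5)/(v^2 + v - 6)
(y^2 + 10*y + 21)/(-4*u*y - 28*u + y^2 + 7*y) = (y + 3)/(-4*u + y)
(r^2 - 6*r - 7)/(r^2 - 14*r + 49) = (r + 1)/(r - 7)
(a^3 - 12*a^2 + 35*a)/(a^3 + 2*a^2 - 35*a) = (a - 7)/(a + 7)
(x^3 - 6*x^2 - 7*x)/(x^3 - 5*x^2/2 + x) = 2*(x^2 - 6*x - 7)/(2*x^2 - 5*x + 2)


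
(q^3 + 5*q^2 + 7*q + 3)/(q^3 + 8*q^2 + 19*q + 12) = (q + 1)/(q + 4)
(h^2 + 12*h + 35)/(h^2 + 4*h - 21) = (h + 5)/(h - 3)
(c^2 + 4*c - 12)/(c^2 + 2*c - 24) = (c - 2)/(c - 4)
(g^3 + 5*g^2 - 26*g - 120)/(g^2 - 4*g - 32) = (g^2 + g - 30)/(g - 8)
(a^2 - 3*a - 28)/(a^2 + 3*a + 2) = (a^2 - 3*a - 28)/(a^2 + 3*a + 2)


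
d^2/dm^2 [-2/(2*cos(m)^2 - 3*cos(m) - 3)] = 2*(-16*sin(m)^4 + 41*sin(m)^2 - 27*cos(m)/2 + 9*cos(3*m)/2 + 5)/(2*sin(m)^2 + 3*cos(m) + 1)^3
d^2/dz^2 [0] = 0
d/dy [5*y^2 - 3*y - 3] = 10*y - 3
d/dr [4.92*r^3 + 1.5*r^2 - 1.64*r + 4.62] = 14.76*r^2 + 3.0*r - 1.64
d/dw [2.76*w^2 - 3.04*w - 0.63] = 5.52*w - 3.04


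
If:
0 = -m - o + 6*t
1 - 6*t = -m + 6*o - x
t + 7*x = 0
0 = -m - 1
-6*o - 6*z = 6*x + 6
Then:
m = -1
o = 43/295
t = -42/295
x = 6/295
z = -344/295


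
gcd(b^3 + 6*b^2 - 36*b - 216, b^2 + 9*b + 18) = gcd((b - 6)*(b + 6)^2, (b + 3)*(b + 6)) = b + 6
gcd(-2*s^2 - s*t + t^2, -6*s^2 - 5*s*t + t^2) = s + t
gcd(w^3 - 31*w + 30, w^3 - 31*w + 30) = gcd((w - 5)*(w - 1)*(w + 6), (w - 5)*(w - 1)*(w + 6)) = w^3 - 31*w + 30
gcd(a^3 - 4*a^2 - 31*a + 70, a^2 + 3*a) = 1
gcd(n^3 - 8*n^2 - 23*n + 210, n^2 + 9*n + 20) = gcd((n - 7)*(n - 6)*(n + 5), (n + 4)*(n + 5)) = n + 5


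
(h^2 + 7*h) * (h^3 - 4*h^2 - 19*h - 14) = h^5 + 3*h^4 - 47*h^3 - 147*h^2 - 98*h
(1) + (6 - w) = 7 - w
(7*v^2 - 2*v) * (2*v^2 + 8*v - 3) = 14*v^4 + 52*v^3 - 37*v^2 + 6*v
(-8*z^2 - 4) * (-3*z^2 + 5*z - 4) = 24*z^4 - 40*z^3 + 44*z^2 - 20*z + 16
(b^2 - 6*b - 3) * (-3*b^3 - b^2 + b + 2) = -3*b^5 + 17*b^4 + 16*b^3 - b^2 - 15*b - 6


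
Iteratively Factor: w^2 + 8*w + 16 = (w + 4)*(w + 4)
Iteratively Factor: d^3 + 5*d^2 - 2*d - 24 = (d + 3)*(d^2 + 2*d - 8) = (d + 3)*(d + 4)*(d - 2)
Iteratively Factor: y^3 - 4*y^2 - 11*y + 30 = (y - 2)*(y^2 - 2*y - 15) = (y - 5)*(y - 2)*(y + 3)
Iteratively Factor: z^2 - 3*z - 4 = (z + 1)*(z - 4)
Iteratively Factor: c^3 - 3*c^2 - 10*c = (c + 2)*(c^2 - 5*c) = c*(c + 2)*(c - 5)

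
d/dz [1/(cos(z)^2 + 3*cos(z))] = (2*cos(z) + 3)*sin(z)/((cos(z) + 3)^2*cos(z)^2)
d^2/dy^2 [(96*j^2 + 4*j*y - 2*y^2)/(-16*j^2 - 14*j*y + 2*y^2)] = -10*j/(j^3 + 3*j^2*y + 3*j*y^2 + y^3)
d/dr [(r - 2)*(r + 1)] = 2*r - 1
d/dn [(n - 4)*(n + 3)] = 2*n - 1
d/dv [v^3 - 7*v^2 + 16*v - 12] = 3*v^2 - 14*v + 16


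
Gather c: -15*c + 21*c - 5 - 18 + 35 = 6*c + 12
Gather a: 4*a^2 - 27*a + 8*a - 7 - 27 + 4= 4*a^2 - 19*a - 30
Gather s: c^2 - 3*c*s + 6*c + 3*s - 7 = c^2 + 6*c + s*(3 - 3*c) - 7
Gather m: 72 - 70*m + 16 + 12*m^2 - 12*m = 12*m^2 - 82*m + 88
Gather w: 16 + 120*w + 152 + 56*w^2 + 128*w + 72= 56*w^2 + 248*w + 240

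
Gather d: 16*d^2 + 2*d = 16*d^2 + 2*d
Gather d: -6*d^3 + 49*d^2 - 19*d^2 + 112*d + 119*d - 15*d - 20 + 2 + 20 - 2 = -6*d^3 + 30*d^2 + 216*d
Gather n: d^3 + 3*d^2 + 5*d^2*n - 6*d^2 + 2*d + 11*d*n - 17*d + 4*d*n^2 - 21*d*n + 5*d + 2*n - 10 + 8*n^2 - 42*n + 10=d^3 - 3*d^2 - 10*d + n^2*(4*d + 8) + n*(5*d^2 - 10*d - 40)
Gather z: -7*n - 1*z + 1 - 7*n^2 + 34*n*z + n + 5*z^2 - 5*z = -7*n^2 - 6*n + 5*z^2 + z*(34*n - 6) + 1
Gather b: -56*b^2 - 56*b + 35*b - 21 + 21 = -56*b^2 - 21*b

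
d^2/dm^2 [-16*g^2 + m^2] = 2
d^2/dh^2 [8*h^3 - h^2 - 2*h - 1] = 48*h - 2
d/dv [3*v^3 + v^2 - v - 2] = 9*v^2 + 2*v - 1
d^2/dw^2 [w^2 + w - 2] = 2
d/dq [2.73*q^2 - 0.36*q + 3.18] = 5.46*q - 0.36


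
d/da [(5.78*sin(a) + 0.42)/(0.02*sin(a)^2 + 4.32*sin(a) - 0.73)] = (-0.0167999999999964*sin(a) + 0.0578*cos(2*a) - 6.0916)*cos(a)/(0.02*sin(a)^2 + 4.32*sin(a) - 0.73)^2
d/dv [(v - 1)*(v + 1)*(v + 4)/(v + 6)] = 2*(v^3 + 11*v^2 + 24*v - 1)/(v^2 + 12*v + 36)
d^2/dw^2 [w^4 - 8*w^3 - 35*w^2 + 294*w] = 12*w^2 - 48*w - 70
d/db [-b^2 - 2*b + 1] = -2*b - 2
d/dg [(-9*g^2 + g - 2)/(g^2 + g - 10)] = 2*(-5*g^2 + 92*g - 4)/(g^4 + 2*g^3 - 19*g^2 - 20*g + 100)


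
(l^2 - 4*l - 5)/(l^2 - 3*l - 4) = (l - 5)/(l - 4)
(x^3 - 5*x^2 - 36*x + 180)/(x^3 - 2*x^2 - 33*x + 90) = (x - 6)/(x - 3)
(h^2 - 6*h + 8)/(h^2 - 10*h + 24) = (h - 2)/(h - 6)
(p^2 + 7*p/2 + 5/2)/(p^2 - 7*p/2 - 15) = (p + 1)/(p - 6)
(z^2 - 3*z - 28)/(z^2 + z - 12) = (z - 7)/(z - 3)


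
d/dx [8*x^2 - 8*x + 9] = 16*x - 8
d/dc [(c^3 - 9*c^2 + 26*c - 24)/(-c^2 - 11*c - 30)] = (-c^4 - 22*c^3 + 35*c^2 + 492*c - 1044)/(c^4 + 22*c^3 + 181*c^2 + 660*c + 900)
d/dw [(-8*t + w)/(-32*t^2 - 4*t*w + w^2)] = -1/(16*t^2 + 8*t*w + w^2)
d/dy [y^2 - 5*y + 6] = 2*y - 5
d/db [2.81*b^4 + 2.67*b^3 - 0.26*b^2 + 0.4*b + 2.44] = 11.24*b^3 + 8.01*b^2 - 0.52*b + 0.4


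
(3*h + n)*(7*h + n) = 21*h^2 + 10*h*n + n^2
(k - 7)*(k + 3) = k^2 - 4*k - 21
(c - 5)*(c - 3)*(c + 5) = c^3 - 3*c^2 - 25*c + 75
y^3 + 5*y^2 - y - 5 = (y - 1)*(y + 1)*(y + 5)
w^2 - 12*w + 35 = (w - 7)*(w - 5)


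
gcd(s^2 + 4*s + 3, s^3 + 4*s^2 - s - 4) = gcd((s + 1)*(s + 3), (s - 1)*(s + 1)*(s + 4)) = s + 1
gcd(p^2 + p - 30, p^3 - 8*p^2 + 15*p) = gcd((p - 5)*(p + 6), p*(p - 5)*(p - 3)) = p - 5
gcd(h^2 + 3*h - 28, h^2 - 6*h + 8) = h - 4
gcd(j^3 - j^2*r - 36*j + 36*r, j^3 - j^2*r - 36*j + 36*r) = -j^3 + j^2*r + 36*j - 36*r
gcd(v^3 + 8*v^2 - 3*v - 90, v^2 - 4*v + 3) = v - 3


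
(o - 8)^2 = o^2 - 16*o + 64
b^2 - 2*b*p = b*(b - 2*p)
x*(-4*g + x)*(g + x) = -4*g^2*x - 3*g*x^2 + x^3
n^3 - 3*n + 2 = (n - 1)^2*(n + 2)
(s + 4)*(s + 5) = s^2 + 9*s + 20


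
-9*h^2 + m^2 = (-3*h + m)*(3*h + m)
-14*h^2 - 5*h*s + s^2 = (-7*h + s)*(2*h + s)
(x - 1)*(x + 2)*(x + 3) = x^3 + 4*x^2 + x - 6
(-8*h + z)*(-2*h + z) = 16*h^2 - 10*h*z + z^2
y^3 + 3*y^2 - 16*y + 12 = (y - 2)*(y - 1)*(y + 6)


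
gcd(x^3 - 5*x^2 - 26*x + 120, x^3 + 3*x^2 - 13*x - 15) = x + 5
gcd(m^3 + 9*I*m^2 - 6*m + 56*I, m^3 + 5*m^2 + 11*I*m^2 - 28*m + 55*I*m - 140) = m^2 + 11*I*m - 28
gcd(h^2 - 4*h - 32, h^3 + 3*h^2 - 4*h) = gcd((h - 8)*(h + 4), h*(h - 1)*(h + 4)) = h + 4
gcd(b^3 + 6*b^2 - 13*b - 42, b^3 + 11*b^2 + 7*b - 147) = b^2 + 4*b - 21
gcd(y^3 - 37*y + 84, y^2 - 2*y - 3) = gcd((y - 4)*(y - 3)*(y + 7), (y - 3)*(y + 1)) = y - 3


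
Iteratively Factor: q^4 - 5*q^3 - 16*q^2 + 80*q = (q - 5)*(q^3 - 16*q) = (q - 5)*(q - 4)*(q^2 + 4*q) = q*(q - 5)*(q - 4)*(q + 4)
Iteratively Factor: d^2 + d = (d + 1)*(d)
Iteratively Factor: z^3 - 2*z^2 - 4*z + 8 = (z - 2)*(z^2 - 4) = (z - 2)^2*(z + 2)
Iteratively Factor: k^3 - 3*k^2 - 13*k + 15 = (k - 1)*(k^2 - 2*k - 15) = (k - 1)*(k + 3)*(k - 5)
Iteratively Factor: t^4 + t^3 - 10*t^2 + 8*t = (t - 1)*(t^3 + 2*t^2 - 8*t) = t*(t - 1)*(t^2 + 2*t - 8) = t*(t - 2)*(t - 1)*(t + 4)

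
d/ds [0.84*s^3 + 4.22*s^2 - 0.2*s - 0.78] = 2.52*s^2 + 8.44*s - 0.2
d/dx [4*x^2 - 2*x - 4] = 8*x - 2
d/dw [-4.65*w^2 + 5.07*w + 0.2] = 5.07 - 9.3*w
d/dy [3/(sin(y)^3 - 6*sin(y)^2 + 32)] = -9*sin(2*y)/(2*(sin(y) - 4)^3*(sin(y) + 2)^2)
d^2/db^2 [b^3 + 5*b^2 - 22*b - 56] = 6*b + 10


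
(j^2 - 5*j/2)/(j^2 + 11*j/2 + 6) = j*(2*j - 5)/(2*j^2 + 11*j + 12)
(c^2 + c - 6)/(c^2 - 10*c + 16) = (c + 3)/(c - 8)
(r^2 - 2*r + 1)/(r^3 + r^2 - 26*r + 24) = (r - 1)/(r^2 + 2*r - 24)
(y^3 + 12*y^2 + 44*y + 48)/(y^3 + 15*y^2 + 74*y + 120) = (y + 2)/(y + 5)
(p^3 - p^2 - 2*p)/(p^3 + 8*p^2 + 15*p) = (p^2 - p - 2)/(p^2 + 8*p + 15)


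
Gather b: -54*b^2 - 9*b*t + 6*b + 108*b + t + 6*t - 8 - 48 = -54*b^2 + b*(114 - 9*t) + 7*t - 56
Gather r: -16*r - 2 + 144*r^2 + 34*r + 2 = 144*r^2 + 18*r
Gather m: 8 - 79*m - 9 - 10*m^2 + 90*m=-10*m^2 + 11*m - 1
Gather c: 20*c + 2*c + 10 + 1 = 22*c + 11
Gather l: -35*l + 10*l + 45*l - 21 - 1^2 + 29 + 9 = 20*l + 16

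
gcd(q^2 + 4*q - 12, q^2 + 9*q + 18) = q + 6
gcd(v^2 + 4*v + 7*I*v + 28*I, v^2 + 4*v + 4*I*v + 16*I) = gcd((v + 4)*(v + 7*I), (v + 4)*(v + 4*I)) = v + 4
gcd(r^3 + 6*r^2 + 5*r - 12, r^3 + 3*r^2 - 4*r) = r^2 + 3*r - 4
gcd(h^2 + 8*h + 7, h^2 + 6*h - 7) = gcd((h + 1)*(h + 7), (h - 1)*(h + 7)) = h + 7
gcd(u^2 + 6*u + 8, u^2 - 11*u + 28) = 1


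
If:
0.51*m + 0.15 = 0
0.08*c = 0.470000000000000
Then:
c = 5.88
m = -0.29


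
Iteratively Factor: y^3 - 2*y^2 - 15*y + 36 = (y - 3)*(y^2 + y - 12) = (y - 3)^2*(y + 4)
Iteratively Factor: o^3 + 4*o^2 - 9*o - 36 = (o + 3)*(o^2 + o - 12) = (o - 3)*(o + 3)*(o + 4)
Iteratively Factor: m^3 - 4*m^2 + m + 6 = (m + 1)*(m^2 - 5*m + 6) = (m - 2)*(m + 1)*(m - 3)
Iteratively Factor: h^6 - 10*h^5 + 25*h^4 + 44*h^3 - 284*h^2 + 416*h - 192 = (h - 2)*(h^5 - 8*h^4 + 9*h^3 + 62*h^2 - 160*h + 96) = (h - 2)*(h - 1)*(h^4 - 7*h^3 + 2*h^2 + 64*h - 96) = (h - 4)*(h - 2)*(h - 1)*(h^3 - 3*h^2 - 10*h + 24) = (h - 4)*(h - 2)^2*(h - 1)*(h^2 - h - 12) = (h - 4)*(h - 2)^2*(h - 1)*(h + 3)*(h - 4)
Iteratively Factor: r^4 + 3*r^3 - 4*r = (r + 2)*(r^3 + r^2 - 2*r) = (r + 2)^2*(r^2 - r) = (r - 1)*(r + 2)^2*(r)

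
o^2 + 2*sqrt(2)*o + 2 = (o + sqrt(2))^2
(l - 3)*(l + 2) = l^2 - l - 6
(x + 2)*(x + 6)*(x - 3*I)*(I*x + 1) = I*x^4 + 4*x^3 + 8*I*x^3 + 32*x^2 + 9*I*x^2 + 48*x - 24*I*x - 36*I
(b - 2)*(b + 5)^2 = b^3 + 8*b^2 + 5*b - 50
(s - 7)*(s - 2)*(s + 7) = s^3 - 2*s^2 - 49*s + 98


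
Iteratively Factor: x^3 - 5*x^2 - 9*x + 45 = (x - 5)*(x^2 - 9) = (x - 5)*(x + 3)*(x - 3)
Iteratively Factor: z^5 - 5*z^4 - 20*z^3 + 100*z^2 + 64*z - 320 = (z + 2)*(z^4 - 7*z^3 - 6*z^2 + 112*z - 160) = (z + 2)*(z + 4)*(z^3 - 11*z^2 + 38*z - 40) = (z - 4)*(z + 2)*(z + 4)*(z^2 - 7*z + 10) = (z - 4)*(z - 2)*(z + 2)*(z + 4)*(z - 5)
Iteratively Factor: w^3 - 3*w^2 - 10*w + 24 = (w + 3)*(w^2 - 6*w + 8) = (w - 2)*(w + 3)*(w - 4)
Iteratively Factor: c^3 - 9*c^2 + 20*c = (c - 4)*(c^2 - 5*c) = c*(c - 4)*(c - 5)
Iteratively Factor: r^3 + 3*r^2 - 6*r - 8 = (r + 1)*(r^2 + 2*r - 8) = (r + 1)*(r + 4)*(r - 2)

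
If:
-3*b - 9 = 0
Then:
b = -3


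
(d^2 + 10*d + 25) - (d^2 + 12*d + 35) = -2*d - 10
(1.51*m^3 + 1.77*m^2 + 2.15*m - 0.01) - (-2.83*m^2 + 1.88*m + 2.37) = 1.51*m^3 + 4.6*m^2 + 0.27*m - 2.38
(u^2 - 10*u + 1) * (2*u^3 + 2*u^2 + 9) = 2*u^5 - 18*u^4 - 18*u^3 + 11*u^2 - 90*u + 9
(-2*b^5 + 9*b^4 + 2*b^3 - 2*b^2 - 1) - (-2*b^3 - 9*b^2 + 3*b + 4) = -2*b^5 + 9*b^4 + 4*b^3 + 7*b^2 - 3*b - 5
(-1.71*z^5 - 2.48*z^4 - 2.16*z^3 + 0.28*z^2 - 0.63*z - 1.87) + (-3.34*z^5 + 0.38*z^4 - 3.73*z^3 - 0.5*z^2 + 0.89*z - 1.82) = -5.05*z^5 - 2.1*z^4 - 5.89*z^3 - 0.22*z^2 + 0.26*z - 3.69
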